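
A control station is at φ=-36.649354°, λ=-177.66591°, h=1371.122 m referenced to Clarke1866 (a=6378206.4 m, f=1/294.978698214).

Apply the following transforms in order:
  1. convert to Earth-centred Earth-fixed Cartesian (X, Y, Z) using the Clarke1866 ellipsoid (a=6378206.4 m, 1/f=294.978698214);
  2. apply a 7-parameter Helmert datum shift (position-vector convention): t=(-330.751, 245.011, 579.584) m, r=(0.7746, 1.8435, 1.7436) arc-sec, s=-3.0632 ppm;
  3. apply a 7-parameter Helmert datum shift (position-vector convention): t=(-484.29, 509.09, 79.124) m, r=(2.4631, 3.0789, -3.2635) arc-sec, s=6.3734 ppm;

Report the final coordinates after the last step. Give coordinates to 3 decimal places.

start: φ=-36.649354°, λ=-177.665910°, h=1371.122 m
→ ECEF (a=6378206.400, f=1/294.978698214): X=-5120288.2748, Y=-208703.4919, Z=-3786871.3502
→ Helmert 7p (PV): X=-5120635.4224, Y=-208486.9033, Z=-3786235.1874
→ Helmert 7p (PV): X=-5121212.1641, Y=-207852.9100, Z=-3786106.2484

X=-5121212.164 m, Y=-207852.910 m, Z=-3786106.248 m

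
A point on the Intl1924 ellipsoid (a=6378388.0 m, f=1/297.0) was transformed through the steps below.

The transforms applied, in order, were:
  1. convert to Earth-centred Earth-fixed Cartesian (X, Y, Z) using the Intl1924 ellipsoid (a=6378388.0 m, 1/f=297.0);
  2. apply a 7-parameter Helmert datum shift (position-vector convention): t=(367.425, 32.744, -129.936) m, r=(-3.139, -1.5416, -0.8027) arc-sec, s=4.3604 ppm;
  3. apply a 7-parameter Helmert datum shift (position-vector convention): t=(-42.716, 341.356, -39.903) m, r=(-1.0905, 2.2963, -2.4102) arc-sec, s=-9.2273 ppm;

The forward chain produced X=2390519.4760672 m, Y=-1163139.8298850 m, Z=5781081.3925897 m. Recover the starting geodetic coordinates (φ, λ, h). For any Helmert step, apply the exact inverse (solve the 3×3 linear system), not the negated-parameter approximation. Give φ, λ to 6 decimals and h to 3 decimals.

start: X=2390519.4761, Y=-1163139.8299, Z=5781081.3926 m
→ Helmert⁻¹: X=2390533.4854, Y=-1163494.5530, Z=5781195.1022
→ Helmert⁻¹: X=2390203.3751, Y=-1163600.9029, Z=5781264.2573
→ geod (Bowring, a=6378388.000): φ=65.45199500°, λ=-25.95778600°, h=2534.9710 m

φ=65.451995°, λ=-25.957786°, h=2534.971 m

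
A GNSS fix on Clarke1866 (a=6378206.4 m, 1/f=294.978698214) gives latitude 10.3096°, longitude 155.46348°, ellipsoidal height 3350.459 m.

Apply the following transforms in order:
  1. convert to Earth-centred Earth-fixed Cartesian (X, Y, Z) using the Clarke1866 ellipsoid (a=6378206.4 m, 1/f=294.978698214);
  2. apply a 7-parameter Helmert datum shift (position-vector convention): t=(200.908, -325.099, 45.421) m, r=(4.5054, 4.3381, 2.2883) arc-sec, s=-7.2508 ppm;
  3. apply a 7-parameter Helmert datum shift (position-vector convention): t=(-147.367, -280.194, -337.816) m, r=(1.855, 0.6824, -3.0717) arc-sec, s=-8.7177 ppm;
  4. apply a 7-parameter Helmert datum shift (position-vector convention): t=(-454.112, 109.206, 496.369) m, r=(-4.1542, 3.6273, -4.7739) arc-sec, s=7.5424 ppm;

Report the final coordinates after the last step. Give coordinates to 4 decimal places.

start: φ=10.309600°, λ=155.463480°, h=3350.459 m
→ ECEF (a=6378206.400, f=1/294.978698214): X=-5712174.6193, Y=2607586.3026, Z=1134485.0647
→ Helmert 7p (PV): X=-5711937.3618, Y=2607154.1460, Z=1134699.3522
→ Helmert 7p (PV): X=-5711992.3544, Y=2606926.0806, Z=1134393.9880
→ Helmert 7p (PV): X=-5712409.2628, Y=2607209.9984, Z=1134946.8586

X=-5712409.2628 m, Y=2607209.9984 m, Z=1134946.8586 m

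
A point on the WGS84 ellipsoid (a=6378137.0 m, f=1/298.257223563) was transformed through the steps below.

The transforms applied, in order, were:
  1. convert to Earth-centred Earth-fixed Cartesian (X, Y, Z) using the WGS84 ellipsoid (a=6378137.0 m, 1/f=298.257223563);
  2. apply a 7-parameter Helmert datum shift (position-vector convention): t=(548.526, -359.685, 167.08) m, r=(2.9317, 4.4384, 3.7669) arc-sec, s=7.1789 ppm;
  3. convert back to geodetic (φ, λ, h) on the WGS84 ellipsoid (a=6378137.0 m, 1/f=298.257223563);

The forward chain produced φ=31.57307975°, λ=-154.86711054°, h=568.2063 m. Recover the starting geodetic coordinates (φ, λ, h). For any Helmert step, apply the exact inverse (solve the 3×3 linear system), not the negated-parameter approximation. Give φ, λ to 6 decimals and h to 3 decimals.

start: φ=31.573080°, λ=-154.867111°, h=568.206 m
→ ECEF (a=6378137.000, f=1/298.257223563): X=-4924496.1868, Y=-2310250.5985, Z=3320490.7553
→ Helmert⁻¹: X=-4925122.9826, Y=-2309737.1950, Z=3320226.6895
→ geod (Bowring, a=6378137.000): φ=31.56940100°, λ=-154.87481000°, h=727.6810 m

φ=31.569401°, λ=-154.874810°, h=727.681 m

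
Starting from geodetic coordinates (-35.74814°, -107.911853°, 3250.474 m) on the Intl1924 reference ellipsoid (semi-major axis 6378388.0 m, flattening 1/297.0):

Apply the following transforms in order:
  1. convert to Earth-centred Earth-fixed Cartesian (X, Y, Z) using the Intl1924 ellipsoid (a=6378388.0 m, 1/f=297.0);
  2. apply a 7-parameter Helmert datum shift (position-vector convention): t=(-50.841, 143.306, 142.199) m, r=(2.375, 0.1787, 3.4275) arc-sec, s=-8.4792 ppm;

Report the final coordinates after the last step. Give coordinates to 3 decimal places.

X=-1594697.751 m, Y=-4933716.227 m, Z=-3707386.236 m

start: φ=-35.748140°, λ=-107.911853°, h=3250.474 m
→ ECEF (a=6378388.000, f=1/297.0): X=-1594739.2064, Y=-4933917.5586, Z=-3707504.4429
→ Helmert 7p (PV): X=-1594697.7511, Y=-4933716.2274, Z=-3707386.2358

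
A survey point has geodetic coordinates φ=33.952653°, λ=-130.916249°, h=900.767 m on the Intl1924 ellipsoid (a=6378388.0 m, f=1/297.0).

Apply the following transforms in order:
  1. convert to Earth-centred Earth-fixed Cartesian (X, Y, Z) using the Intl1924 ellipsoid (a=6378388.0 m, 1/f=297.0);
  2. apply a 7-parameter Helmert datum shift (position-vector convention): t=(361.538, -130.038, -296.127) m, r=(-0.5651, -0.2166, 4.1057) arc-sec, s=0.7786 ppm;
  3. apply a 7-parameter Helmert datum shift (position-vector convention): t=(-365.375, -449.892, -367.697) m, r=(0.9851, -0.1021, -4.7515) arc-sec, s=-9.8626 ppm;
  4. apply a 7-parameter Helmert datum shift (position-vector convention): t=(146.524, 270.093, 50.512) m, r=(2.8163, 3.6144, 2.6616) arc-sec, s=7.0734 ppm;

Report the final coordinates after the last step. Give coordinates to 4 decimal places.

start: φ=33.952653°, λ=-130.916249°, h=900.767 m
→ ECEF (a=6378388.000, f=1/297.0): X=-3469410.2872, Y=-4002902.3337, Z=3542648.6474
→ Helmert 7p (PV): X=-3468975.4929, Y=-4003094.8413, Z=3542362.6021
→ Helmert 7p (PV): X=-3469400.6222, Y=-4003442.2599, Z=3541939.1329
→ Helmert 7p (PV): X=-3469164.9125, Y=-4003293.6149, Z=3542020.8310

X=-3469164.9125 m, Y=-4003293.6149 m, Z=3542020.8310 m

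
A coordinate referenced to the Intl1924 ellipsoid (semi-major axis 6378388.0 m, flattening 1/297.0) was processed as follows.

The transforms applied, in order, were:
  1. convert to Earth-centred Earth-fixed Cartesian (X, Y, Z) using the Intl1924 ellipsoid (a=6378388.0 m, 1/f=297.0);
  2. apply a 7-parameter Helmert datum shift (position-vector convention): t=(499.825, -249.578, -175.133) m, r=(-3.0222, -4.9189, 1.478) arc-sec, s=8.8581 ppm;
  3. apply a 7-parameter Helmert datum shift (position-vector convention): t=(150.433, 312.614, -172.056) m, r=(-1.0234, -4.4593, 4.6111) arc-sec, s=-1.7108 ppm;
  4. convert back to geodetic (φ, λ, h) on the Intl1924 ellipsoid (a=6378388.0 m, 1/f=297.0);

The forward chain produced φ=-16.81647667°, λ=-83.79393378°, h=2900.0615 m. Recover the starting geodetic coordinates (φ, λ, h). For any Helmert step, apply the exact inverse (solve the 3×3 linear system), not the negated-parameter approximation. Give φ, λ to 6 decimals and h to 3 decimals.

start: φ=-16.816477°, λ=-83.793934°, h=2900.062 m
→ ECEF (a=6378388.000, f=1/297.0): X=660532.0729, Y=-6074311.0988, Z=-1834262.2945
→ Helmert⁻¹: X=660207.3169, Y=-6074639.7642, Z=-1834137.7893
→ Helmert⁻¹: X=659614.3849, Y=-6074314.2330, Z=-1834051.1422
→ geod (Bowring, a=6378388.000): φ=-16.81490200°, λ=-83.80249200°, h=2747.0600 m

φ=-16.814902°, λ=-83.802492°, h=2747.060 m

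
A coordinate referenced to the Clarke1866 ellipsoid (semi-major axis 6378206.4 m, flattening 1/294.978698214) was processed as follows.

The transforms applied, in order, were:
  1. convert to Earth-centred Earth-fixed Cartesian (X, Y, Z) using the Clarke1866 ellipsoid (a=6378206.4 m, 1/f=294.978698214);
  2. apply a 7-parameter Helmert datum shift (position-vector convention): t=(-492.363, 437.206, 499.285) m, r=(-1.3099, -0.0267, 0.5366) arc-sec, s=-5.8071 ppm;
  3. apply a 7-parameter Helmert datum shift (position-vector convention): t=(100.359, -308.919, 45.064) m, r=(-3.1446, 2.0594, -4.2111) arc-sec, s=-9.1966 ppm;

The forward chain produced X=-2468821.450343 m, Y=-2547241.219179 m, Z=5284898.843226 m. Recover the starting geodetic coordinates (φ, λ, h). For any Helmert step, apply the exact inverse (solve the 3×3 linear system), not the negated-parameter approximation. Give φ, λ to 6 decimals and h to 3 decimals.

start: X=-2468821.4503, Y=-2547241.2192, Z=5284898.8432 m
→ Helmert⁻¹: X=-2468945.2791, Y=-2547086.6992, Z=5284838.9003
→ Helmert⁻¹: X=-2468473.1942, Y=-2547565.8360, Z=5284354.4432
→ geod (Bowring, a=6378206.400): φ=56.30687400°, λ=-134.09663800°, h=1300.8890 m

φ=56.306874°, λ=-134.096638°, h=1300.889 m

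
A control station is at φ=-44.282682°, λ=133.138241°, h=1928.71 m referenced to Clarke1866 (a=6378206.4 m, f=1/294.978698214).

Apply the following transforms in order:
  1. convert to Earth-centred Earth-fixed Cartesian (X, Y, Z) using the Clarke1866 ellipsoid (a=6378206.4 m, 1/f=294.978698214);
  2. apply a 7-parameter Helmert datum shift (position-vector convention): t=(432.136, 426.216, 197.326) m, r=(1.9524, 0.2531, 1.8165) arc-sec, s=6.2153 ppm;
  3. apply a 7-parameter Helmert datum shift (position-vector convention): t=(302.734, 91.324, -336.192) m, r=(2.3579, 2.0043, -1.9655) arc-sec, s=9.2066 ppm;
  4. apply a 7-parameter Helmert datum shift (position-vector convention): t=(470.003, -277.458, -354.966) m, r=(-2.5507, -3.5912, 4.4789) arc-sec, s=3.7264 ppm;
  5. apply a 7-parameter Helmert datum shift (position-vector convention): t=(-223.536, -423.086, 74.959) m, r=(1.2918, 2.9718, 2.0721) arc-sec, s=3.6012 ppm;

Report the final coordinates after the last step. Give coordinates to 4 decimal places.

start: φ=-44.282682°, λ=133.138241°, h=1928.710 m
→ ECEF (a=6378206.400, f=1/294.978698214): X=-3128284.9680, Y=3338489.1783, Z=-4431776.2969
→ Helmert 7p (PV): X=-3127907.1144, Y=3338950.5434, Z=-4431571.0764
→ Helmert 7p (PV): X=-3127644.4231, Y=3339153.0735, Z=-4431879.5043
→ Helmert 7p (PV): X=-3127181.4206, Y=3338765.3381, Z=-4432346.7323
→ Helmert 7p (PV): X=-3127513.6191, Y=3338350.6196, Z=-4432221.7692

X=-3127513.6191 m, Y=3338350.6196 m, Z=-4432221.7692 m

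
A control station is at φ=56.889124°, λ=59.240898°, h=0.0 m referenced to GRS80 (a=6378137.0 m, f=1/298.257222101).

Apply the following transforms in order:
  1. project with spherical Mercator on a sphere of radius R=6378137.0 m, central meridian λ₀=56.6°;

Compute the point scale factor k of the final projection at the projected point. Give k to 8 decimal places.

1.83062686

start: φ=56.889124°, λ=59.240898°, h=0.000 m
→ into merc (λ₀=56.6°): φ=56.88912400°, λ−λ₀=2.64089800°
scale k = 1.83062686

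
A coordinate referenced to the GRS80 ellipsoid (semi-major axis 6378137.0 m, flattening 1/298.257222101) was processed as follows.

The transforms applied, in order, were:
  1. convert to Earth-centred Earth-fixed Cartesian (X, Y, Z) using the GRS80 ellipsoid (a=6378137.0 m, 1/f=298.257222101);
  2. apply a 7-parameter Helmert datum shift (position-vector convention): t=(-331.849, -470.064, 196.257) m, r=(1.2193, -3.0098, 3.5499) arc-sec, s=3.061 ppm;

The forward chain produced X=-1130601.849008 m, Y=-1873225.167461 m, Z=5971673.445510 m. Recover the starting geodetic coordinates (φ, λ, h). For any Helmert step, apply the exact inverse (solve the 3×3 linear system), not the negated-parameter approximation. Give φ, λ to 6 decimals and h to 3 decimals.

φ=70.006497°, λ=-121.111888°, h=211.338 m

start: X=-1130601.8490, Y=-1873225.1675, Z=5971673.4455 m
→ Helmert⁻¹: X=-1130211.6346, Y=-1872694.6201, Z=5971486.4720
→ geod (Bowring, a=6378137.000): φ=70.00649700°, λ=-121.11188800°, h=211.3380 m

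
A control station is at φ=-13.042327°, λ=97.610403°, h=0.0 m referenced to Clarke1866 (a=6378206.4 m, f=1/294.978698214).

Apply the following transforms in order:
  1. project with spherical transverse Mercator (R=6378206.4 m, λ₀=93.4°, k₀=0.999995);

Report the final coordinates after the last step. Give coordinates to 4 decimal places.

E=456981.3452 m, N=-1455667.8661 m

start: φ=-13.042327°, λ=97.610403°, h=0.000 m
→ tm (R=6378206.4, λ₀=93.4°): E=456981.3452, N=-1455667.8661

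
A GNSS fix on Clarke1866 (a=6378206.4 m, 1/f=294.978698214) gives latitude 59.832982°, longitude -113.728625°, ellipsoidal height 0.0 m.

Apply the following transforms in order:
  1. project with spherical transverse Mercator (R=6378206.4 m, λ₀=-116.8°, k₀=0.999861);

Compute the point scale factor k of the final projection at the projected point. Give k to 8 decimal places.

start: φ=59.832982°, λ=-113.728625°, h=0.000 m
→ into tm (λ₀=-116.8°): φ=59.83298200°, λ−λ₀=3.07137500°
scale k = 1.00022363

1.00022363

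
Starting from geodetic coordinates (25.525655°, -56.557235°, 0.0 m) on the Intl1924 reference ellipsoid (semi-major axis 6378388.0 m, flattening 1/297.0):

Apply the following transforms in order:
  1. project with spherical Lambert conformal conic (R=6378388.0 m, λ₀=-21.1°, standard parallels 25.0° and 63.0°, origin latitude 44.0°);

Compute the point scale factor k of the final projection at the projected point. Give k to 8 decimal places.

start: φ=25.525655°, λ=-56.557235°, h=0.000 m
→ into lcc (λ₀=-21.1°): φ=25.52565500°, λ−λ₀=-35.45723500°
scale k = 0.99714741

0.99714741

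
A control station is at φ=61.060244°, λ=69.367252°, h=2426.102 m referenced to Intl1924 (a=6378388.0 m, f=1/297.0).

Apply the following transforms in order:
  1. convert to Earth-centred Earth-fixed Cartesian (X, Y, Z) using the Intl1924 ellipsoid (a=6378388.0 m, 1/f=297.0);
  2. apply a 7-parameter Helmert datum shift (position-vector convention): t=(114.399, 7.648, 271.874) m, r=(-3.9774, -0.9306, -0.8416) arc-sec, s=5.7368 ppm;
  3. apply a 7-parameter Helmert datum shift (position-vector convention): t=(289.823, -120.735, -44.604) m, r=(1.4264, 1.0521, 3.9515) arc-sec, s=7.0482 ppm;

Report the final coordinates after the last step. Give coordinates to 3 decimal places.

start: φ=61.060244°, λ=69.367252°, h=2426.102 m
→ ECEF (a=6378388.000, f=1/297.0): X=1090812.2869, Y=2897030.3338, Z=5560838.1405
→ Helmert 7p (PV): X=1090919.6753, Y=2897157.3809, Z=5561090.9736
→ Helmert 7p (PV): X=1091190.0507, Y=2897039.5077, Z=5561100.0358

X=1091190.051 m, Y=2897039.508 m, Z=5561100.036 m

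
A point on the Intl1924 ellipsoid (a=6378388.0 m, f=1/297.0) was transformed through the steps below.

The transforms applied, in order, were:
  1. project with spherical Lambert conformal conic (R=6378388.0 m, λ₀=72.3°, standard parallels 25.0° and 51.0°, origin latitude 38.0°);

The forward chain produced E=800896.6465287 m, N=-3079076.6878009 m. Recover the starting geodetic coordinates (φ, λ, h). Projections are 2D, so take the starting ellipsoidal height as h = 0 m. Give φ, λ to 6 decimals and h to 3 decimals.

φ=10.421657°, λ=79.026899°, h=0.000 m

start: E=800896.6465, N=-3079076.6878 m
→ lcc⁻¹: φ=10.42165700°, λ=79.02689900°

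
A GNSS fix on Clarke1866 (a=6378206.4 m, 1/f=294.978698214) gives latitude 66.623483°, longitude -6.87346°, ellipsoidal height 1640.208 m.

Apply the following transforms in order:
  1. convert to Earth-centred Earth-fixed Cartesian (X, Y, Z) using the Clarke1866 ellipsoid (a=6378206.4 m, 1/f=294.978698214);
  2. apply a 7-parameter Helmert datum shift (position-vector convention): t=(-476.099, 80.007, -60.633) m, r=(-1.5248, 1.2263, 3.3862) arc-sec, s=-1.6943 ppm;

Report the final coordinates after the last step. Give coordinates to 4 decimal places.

start: φ=66.623483°, λ=-6.873460°, h=1640.208 m
→ ECEF (a=6378206.400, f=1/294.978698214): X=2520344.8966, Y=-303810.7649, Z=5833196.5665
→ Helmert 7p (PV): X=2519904.1949, Y=-303645.7459, Z=5833113.3121

X=2519904.1949 m, Y=-303645.7459 m, Z=5833113.3121 m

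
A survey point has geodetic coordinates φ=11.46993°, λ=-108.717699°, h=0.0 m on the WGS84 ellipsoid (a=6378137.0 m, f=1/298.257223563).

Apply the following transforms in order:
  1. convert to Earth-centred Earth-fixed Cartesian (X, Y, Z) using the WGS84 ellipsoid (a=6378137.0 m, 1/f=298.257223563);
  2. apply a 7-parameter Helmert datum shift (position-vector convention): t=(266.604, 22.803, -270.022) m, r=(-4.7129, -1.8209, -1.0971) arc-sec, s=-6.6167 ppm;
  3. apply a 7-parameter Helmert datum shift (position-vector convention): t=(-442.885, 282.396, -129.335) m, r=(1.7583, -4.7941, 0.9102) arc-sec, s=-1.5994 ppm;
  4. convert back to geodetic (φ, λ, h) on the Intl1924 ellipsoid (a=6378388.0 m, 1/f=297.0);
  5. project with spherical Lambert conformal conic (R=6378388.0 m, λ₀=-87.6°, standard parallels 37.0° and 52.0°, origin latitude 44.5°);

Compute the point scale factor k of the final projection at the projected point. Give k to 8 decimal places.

1.15362661

start: φ=11.469930°, λ=-108.717699°, h=0.000 m
→ ECEF (a=6378137.000, f=1/298.257223563): X=-2006169.4397, Y=-5920948.9820, Z=1259991.8397
→ Helmert 7p (PV): X=-2005932.1772, Y=-5920847.5423, Z=1259831.0560
→ Helmert 7p (PV): X=-2006375.0081, Y=-5920575.2675, Z=1259602.6113
→ geod (Bowring, a=6378388.000): φ=11.46732001°, λ=-108.72058265°, h=-607.0137 m
→ into lcc (λ₀=-87.6°): φ=11.46732001°, λ−λ₀=-21.12058265°
scale k = 1.15362661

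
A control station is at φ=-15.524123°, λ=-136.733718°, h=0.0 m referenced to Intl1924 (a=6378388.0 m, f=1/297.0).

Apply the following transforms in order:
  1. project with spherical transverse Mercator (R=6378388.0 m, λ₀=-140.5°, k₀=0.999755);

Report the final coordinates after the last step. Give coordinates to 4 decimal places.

start: φ=-15.524123°, λ=-136.733718°, h=0.000 m
→ tm (R=6378388.0, λ₀=-140.5°): E=404131.3753, N=-1731340.7331

E=404131.3753 m, N=-1731340.7331 m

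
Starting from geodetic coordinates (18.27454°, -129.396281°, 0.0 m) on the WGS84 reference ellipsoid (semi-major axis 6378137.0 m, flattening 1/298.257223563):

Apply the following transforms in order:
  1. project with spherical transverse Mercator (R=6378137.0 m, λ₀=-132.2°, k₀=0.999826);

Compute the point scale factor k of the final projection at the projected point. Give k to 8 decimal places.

start: φ=18.274540°, λ=-129.396281°, h=0.000 m
→ into tm (λ₀=-132.2°): φ=18.27454000°, λ−λ₀=2.80371900°
scale k = 1.00090625

1.00090625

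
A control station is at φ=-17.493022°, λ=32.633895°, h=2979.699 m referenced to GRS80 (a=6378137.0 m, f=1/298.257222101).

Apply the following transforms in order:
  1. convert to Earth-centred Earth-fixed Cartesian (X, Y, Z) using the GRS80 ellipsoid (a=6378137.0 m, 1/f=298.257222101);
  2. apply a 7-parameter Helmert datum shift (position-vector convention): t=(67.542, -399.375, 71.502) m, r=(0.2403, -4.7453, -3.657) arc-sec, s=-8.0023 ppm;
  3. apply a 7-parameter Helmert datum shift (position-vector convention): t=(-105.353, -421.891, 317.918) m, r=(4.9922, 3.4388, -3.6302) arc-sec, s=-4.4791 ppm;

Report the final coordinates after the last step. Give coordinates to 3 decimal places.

start: φ=-17.493022°, λ=32.633895°, h=2979.699 m
→ ECEF (a=6378137.000, f=1/298.257222101): X=5126785.4305, Y=3282991.0259, Z=-1905839.3287
→ Helmert 7p (PV): X=5126913.9974, Y=3282476.7044, Z=-1905630.8057
→ Helmert 7p (PV): X=5126811.6807, Y=3281996.0006, Z=-1905310.3815

X=5126811.681 m, Y=3281996.001 m, Z=-1905310.382 m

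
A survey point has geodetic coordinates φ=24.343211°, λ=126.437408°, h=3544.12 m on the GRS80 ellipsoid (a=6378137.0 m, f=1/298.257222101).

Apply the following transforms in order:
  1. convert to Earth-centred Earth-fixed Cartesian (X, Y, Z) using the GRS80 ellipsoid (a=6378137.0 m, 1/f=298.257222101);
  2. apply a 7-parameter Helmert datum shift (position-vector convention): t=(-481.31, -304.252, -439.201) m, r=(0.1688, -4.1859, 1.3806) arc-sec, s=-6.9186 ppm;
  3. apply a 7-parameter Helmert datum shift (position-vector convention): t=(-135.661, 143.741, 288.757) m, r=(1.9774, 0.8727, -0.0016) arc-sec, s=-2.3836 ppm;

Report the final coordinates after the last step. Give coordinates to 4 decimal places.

start: φ=24.343211°, λ=126.437408°, h=3544.120 m
→ ECEF (a=6378137.000, f=1/298.257222101): X=-3455336.4522, Y=4680303.6865, Z=2614425.5811
→ Helmert 7p (PV): X=-3455878.2391, Y=4679941.7862, Z=2613902.0007
→ Helmert 7p (PV): X=-3455994.5670, Y=4680049.3402, Z=2614244.0140

X=-3455994.5670 m, Y=4680049.3402 m, Z=2614244.0140 m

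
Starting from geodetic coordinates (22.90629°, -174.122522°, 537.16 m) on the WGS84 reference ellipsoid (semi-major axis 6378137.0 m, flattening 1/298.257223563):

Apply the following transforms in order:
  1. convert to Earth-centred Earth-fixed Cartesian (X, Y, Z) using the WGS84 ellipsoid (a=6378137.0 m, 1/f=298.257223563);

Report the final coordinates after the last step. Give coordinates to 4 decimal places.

start: φ=22.906290°, λ=-174.122522°, h=537.160 m
→ ECEF (a=6378137.000, f=1/298.257223563): X=-5847747.3036, Y=-601982.7949, Z=2467372.3162

X=-5847747.3036 m, Y=-601982.7949 m, Z=2467372.3162 m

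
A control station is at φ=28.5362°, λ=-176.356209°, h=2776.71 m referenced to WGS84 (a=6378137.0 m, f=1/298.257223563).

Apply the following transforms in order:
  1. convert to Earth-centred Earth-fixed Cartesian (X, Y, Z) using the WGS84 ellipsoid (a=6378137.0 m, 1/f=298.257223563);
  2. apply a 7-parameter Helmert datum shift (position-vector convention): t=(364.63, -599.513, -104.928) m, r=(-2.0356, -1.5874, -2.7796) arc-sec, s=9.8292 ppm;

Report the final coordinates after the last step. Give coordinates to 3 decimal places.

start: φ=28.536200°, λ=-176.356209°, h=2776.710 m
→ ECEF (a=6378137.000, f=1/298.257223563): X=-5598675.4837, Y=-356535.0017, Z=3030168.4720
→ Helmert 7p (PV): X=-5598394.0090, Y=-357032.6667, Z=3030053.7593

X=-5598394.009 m, Y=-357032.667 m, Z=3030053.759 m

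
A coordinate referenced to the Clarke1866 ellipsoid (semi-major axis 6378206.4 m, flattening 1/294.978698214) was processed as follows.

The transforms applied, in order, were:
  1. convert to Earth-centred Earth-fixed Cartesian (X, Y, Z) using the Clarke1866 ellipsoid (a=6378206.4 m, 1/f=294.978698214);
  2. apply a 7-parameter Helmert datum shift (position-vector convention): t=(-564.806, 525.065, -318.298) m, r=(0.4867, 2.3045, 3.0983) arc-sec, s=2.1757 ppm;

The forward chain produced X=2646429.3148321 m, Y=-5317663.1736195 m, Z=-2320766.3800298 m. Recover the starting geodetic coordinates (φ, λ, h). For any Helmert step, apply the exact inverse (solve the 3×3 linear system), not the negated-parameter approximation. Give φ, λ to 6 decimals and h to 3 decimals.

start: X=2646429.3148, Y=-5317663.1736, Z=-2320766.3800 m
→ Helmert⁻¹: X=2646934.4016, Y=-5318221.9026, Z=-2320400.9117
→ geod (Bowring, a=6378206.400): φ=-21.46806700°, λ=-63.53999200°, h=2286.1880 m

φ=-21.468067°, λ=-63.539992°, h=2286.188 m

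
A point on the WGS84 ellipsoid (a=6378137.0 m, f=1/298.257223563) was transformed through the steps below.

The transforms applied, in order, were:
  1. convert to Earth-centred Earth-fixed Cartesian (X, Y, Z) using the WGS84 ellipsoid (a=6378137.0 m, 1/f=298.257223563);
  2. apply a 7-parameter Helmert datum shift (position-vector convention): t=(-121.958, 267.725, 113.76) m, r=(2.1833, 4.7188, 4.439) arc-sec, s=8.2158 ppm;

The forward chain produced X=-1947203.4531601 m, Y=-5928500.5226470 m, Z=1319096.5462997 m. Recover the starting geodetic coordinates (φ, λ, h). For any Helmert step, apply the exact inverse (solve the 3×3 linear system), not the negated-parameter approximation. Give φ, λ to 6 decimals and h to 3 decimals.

φ=12.012930°, λ=-108.182362°, h=906.005 m

start: X=-1947203.4532, Y=-5928500.5226, Z=1319096.5463 m
→ Helmert⁻¹: X=-1947223.2636, Y=-5928663.6711, Z=1318990.1570
→ geod (Bowring, a=6378137.000): φ=12.01293000°, λ=-108.18236200°, h=906.0050 m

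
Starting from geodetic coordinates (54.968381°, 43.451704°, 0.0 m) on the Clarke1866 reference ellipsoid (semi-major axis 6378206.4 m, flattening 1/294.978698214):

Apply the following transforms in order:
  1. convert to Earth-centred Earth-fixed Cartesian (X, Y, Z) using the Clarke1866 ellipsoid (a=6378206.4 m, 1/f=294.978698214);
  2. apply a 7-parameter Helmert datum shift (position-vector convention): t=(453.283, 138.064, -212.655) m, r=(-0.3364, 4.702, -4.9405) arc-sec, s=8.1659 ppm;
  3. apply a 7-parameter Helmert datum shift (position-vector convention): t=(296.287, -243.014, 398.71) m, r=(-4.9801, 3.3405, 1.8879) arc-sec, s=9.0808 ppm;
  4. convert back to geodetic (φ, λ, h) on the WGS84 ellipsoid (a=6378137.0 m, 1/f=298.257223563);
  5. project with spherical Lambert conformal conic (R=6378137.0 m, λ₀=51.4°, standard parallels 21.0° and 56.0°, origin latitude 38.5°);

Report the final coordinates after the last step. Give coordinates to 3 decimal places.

E=-504924.182 m, N=1791977.083 m

start: φ=54.968381°, λ=43.451704°, h=0.000 m
→ ECEF (a=6378206.400, f=1/294.978698214): X=2663967.8983, Y=2523746.8601, Z=5199161.5992
→ Helmert 7p (PV): X=2664621.9056, Y=2523850.2037, Z=5198926.5559
→ Helmert 7p (PV): X=2665003.4874, Y=2523780.0223, Z=5199268.3849
→ geod (Bowring, a=6378137.000): φ=54.96122272°, λ=43.44096185°, h=442.2259 m
→ lcc (R=6378137.0, λ₀=51.4°): E=-504924.1817, N=1791977.0828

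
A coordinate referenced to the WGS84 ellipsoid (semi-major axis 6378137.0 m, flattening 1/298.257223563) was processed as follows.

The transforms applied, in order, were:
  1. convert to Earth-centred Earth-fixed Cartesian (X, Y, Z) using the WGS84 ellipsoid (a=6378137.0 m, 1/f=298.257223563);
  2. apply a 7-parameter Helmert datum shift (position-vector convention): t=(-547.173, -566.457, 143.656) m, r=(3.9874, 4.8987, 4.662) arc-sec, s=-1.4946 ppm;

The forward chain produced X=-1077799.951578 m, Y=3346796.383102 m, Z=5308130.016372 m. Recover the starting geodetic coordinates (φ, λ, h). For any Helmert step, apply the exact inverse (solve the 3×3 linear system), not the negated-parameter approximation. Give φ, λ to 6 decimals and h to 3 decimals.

start: X=-1077799.9516, Y=3346796.3831, Z=5308130.0164 m
→ Helmert⁻¹: X=-1077304.7889, Y=3347494.8019, Z=5307903.9962
→ geod (Bowring, a=6378137.000): φ=56.65170800°, λ=107.83943100°, h=3862.2070 m

φ=56.651708°, λ=107.839431°, h=3862.207 m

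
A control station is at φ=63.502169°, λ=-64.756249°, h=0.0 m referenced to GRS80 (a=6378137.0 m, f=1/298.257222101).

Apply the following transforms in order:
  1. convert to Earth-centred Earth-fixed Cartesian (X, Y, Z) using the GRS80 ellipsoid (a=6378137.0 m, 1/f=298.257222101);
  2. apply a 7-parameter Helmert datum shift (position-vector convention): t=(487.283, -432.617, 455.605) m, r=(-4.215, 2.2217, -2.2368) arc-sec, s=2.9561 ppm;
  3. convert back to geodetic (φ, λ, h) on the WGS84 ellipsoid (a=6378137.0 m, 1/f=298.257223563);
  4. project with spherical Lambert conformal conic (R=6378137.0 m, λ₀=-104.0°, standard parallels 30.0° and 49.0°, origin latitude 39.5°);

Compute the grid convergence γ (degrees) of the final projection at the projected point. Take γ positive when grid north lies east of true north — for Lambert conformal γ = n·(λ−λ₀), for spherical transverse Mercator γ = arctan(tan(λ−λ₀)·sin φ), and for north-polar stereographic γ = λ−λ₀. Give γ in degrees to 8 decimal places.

start: φ=63.502169°, λ=-64.756249°, h=0.000 m
→ ECEF (a=6378137.000, f=1/298.257222101): X=1216870.3610, Y=-2580863.9012, Z=5685171.1680
→ Helmert 7p (PV): X=1217394.4891, Y=-2581201.1675, Z=5685683.2117
→ geod (Bowring, a=6378137.000): φ=63.49997476°, λ=-64.74961894°, h=694.1019 m
→ into lcc (λ₀=-104.0°): φ=63.49997476°, λ−λ₀=39.25038106°
convergence γ = 25.08251745°

25.08251745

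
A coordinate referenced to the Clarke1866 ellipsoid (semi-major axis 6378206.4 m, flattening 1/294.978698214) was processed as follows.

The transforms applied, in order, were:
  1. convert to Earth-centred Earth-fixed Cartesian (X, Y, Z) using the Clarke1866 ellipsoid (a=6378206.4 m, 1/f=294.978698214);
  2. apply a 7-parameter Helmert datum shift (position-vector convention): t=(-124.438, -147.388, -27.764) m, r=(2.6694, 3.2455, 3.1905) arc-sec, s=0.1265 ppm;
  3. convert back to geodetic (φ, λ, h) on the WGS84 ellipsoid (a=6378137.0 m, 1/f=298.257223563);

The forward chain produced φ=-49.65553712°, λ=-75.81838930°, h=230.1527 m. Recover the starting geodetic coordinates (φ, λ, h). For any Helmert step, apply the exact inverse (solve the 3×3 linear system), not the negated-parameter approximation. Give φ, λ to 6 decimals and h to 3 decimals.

φ=-49.657319°, λ=-75.816295°, h=203.681 m

start: φ=-49.655537°, λ=-75.818389°, h=230.153 m
→ ECEF (a=6378137.000, f=1/298.257223563): X=1013620.0565, Y=-4011200.5809, Z=-4838249.1654
→ Helmert⁻¹: X=1013758.4487, Y=-4011130.9798, Z=-4838152.9277
→ geod (Bowring, a=6378206.400): φ=-49.65731900°, λ=-75.81629500°, h=203.6810 m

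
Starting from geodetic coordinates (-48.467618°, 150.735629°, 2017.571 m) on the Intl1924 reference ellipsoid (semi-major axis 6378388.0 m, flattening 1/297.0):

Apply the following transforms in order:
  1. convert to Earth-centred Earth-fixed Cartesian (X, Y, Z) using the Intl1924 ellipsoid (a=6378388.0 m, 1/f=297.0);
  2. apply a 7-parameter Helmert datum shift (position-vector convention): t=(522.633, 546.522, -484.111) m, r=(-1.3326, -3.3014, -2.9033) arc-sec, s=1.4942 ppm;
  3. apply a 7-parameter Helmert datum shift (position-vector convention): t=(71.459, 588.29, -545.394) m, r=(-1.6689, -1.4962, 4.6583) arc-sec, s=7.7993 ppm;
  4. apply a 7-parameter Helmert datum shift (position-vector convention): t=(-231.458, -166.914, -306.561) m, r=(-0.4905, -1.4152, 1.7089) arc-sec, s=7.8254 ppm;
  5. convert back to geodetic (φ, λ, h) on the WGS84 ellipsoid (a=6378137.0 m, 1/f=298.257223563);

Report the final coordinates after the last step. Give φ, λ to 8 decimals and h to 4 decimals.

φ=-48.47568345°, λ=150.72278346°, h=3431.4686 m

start: φ=-48.467618°, λ=150.735629°, h=2017.571 m
→ ECEF (a=6378388.000, f=1/297.0): X=-3697531.4989, Y=2071935.5918, Z=-4753110.6330
→ Helmert 7p (PV): X=-3696909.1503, Y=2072506.5466, Z=-4753674.4135
→ Helmert 7p (PV): X=-3696878.8482, Y=2072989.0462, Z=-4754300.4685
→ Helmert 7p (PV): X=-3697123.7907, Y=2072796.4195, Z=-4754674.5283
→ geod (Bowring, a=6378137.000): φ=-48.47568345°, λ=150.72278346°, h=3431.4686 m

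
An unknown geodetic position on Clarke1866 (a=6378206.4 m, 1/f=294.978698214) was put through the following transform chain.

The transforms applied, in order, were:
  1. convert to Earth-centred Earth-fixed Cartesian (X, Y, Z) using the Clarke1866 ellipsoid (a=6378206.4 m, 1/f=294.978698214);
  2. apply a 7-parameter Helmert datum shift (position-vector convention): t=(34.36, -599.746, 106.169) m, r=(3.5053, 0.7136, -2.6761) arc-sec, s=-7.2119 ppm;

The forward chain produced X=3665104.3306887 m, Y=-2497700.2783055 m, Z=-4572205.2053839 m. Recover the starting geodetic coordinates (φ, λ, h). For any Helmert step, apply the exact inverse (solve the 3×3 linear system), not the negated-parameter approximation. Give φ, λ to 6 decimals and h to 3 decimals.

φ=-46.067742°, λ=-34.267519°, h=2802.242 m

start: X=3665104.3307, Y=-2497700.2783, Z=-4572205.2054 m
→ Helmert⁻¹: X=3665144.6197, Y=-2497148.6916, Z=-4572289.2326
→ geod (Bowring, a=6378206.400): φ=-46.06774200°, λ=-34.26751900°, h=2802.2420 m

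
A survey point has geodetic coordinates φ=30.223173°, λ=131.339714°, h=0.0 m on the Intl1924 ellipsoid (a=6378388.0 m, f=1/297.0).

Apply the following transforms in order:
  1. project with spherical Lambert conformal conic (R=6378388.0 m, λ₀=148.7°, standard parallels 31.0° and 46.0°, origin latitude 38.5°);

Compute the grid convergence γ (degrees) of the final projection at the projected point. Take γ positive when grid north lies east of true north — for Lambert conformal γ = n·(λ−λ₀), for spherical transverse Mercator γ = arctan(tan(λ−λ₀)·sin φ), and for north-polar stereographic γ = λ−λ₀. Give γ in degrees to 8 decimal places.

start: φ=30.223173°, λ=131.339714°, h=0.000 m
→ into lcc (λ₀=148.7°): φ=30.22317300°, λ−λ₀=-17.36028600°
convergence γ = -10.83819011°

-10.83819011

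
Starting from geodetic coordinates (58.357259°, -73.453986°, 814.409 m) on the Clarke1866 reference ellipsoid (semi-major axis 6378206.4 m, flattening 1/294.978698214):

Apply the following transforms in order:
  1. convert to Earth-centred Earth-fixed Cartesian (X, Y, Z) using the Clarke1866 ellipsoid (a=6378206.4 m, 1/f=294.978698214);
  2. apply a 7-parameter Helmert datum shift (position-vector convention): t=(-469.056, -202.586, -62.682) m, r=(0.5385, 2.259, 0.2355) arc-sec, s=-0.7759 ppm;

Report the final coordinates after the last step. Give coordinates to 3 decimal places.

X=954992.745 m, Y=-3216102.070 m, Z=5407127.174 m

start: φ=58.357259°, λ=-73.453986°, h=814.409 m
→ ECEF (a=6378206.400, f=1/294.978698214): X=955399.6516, Y=-3215888.9530, Z=5407212.9104
→ Helmert 7p (PV): X=954992.7455, Y=-3216102.0697, Z=5407127.1737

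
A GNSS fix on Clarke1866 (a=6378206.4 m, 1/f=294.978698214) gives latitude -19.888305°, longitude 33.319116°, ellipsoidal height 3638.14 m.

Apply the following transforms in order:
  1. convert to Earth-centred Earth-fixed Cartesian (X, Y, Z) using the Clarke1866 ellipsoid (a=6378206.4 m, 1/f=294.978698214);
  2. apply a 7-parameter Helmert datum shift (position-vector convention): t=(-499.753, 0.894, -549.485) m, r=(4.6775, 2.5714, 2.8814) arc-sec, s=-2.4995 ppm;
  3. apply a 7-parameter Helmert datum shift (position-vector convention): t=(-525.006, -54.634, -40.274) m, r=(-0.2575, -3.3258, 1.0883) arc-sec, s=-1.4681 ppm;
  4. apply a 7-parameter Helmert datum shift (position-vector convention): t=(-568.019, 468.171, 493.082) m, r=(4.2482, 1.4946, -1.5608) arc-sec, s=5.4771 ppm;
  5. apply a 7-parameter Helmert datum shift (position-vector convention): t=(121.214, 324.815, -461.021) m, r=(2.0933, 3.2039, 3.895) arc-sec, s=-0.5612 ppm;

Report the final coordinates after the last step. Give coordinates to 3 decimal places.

X=5015116.157 m, Y=3298777.115 m, Z=-2157666.079 m

start: φ=-19.888305°, λ=33.319116°, h=3638.140 m
→ ECEF (a=6378206.400, f=1/294.978698214): X=5016725.0084, Y=3297768.8895, Z=-2157182.4921
→ Helmert 7p (PV): X=5016139.7559, Y=3297880.5399, Z=-2157714.3422
→ Helmert 7p (PV): X=5015624.7761, Y=3297844.8369, Z=-2157674.6857
→ Helmert 7p (PV): X=5015093.5484, Y=3298337.5566, Z=-2157161.8428
→ Helmert 7p (PV): X=5015116.1568, Y=3298777.1152, Z=-2157666.0788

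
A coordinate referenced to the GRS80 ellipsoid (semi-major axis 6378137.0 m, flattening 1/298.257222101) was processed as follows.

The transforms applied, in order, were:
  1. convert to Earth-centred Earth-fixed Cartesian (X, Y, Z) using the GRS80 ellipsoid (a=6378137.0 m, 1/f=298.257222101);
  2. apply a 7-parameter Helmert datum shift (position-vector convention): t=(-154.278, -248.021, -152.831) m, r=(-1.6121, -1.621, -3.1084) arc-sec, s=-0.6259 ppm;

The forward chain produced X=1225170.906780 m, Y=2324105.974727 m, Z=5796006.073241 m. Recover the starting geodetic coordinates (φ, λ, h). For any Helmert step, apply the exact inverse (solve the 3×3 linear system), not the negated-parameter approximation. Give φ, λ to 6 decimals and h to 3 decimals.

φ=65.758442°, λ=62.202758°, h=3543.272 m

start: X=1225170.9068, Y=2324105.9747, Z=5796006.0732 m
→ Helmert⁻¹: X=1225336.4753, Y=2324328.6153, Z=5796171.0686
→ geod (Bowring, a=6378137.000): φ=65.75844200°, λ=62.20275800°, h=3543.2720 m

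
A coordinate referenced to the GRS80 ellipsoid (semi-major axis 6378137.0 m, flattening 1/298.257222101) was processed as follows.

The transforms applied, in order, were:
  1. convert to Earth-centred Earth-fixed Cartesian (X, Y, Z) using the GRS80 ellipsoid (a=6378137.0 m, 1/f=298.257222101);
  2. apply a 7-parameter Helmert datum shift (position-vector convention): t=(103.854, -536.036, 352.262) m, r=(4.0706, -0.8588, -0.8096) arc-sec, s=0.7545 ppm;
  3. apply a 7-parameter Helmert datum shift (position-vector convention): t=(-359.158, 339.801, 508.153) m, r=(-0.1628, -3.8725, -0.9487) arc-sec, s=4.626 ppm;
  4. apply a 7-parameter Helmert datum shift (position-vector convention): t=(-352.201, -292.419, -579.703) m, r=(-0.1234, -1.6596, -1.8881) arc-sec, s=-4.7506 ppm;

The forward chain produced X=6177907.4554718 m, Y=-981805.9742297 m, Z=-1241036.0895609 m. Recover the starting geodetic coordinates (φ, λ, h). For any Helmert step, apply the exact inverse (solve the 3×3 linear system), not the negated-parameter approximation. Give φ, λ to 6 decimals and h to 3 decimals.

start: X=6177907.4555, Y=-981805.9742, Z=-1241036.0896 m
→ Helmert⁻¹: X=6178288.0100, Y=-981460.9213, Z=-1240512.5770
→ Helmert⁻¹: X=6178599.7998, Y=-981766.7829, Z=-1241131.7635
→ Helmert⁻¹: X=6178489.9664, Y=-981230.2562, Z=-1241489.4490
→ geod (Bowring, a=6378137.000): φ=-11.29823200°, λ=-9.02400400°, h=595.9240 m

φ=-11.298232°, λ=-9.024004°, h=595.924 m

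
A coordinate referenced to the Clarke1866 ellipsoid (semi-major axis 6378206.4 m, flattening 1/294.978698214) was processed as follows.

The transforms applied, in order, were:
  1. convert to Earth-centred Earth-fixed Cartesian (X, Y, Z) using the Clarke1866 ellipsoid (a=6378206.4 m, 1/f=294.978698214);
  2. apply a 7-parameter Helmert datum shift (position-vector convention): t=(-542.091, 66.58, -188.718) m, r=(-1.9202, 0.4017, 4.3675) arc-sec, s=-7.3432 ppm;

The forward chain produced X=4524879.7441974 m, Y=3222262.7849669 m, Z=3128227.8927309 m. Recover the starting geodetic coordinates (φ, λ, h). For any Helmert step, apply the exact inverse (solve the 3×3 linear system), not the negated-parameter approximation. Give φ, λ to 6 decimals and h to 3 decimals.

start: X=4524879.7442, Y=3222262.7850, Z=3128227.8927 m
→ Helmert⁻¹: X=4525517.1992, Y=3222094.9178, Z=3128478.3927
→ geod (Bowring, a=6378206.400): φ=29.55238600°, λ=35.45025000°, h=2722.1270 m

φ=29.552386°, λ=35.450250°, h=2722.127 m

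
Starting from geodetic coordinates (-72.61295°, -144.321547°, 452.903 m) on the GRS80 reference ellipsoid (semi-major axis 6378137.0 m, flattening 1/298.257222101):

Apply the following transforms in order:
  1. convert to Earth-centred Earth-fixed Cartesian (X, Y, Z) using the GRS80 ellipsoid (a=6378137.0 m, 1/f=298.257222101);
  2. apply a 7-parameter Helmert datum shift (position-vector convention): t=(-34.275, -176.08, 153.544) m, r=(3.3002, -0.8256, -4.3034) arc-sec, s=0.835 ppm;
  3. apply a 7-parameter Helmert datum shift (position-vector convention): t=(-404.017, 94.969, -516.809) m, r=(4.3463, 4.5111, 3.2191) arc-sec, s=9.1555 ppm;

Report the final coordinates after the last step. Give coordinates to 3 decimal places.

X=-1553625.751 m, Y=-1114959.050 m, Z=-6065343.997 m

start: φ=-72.612950°, λ=-144.321547°, h=452.903 m
→ ECEF (a=6378137.000, f=1/298.257222101): X=-1553057.7166, Y=-1115099.7936, Z=-6064906.5530
→ Helmert 7p (PV): X=-1553092.2778, Y=-1115147.3650, Z=-6064782.1309
→ Helmert 7p (PV): X=-1553625.7509, Y=-1114959.0495, Z=-6065343.9969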